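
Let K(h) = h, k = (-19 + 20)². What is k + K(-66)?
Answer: -65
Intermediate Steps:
k = 1 (k = 1² = 1)
k + K(-66) = 1 - 66 = -65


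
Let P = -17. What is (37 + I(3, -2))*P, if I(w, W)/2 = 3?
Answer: -731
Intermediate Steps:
I(w, W) = 6 (I(w, W) = 2*3 = 6)
(37 + I(3, -2))*P = (37 + 6)*(-17) = 43*(-17) = -731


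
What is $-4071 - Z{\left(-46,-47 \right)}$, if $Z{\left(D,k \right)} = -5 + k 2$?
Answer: $-3972$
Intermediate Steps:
$Z{\left(D,k \right)} = -5 + 2 k$
$-4071 - Z{\left(-46,-47 \right)} = -4071 - \left(-5 + 2 \left(-47\right)\right) = -4071 - \left(-5 - 94\right) = -4071 - -99 = -4071 + 99 = -3972$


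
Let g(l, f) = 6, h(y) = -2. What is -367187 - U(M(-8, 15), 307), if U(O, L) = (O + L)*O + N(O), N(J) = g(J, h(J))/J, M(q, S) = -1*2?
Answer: -366574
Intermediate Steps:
M(q, S) = -2
N(J) = 6/J
U(O, L) = 6/O + O*(L + O) (U(O, L) = (O + L)*O + 6/O = (L + O)*O + 6/O = O*(L + O) + 6/O = 6/O + O*(L + O))
-367187 - U(M(-8, 15), 307) = -367187 - (6 + (-2)²*(307 - 2))/(-2) = -367187 - (-1)*(6 + 4*305)/2 = -367187 - (-1)*(6 + 1220)/2 = -367187 - (-1)*1226/2 = -367187 - 1*(-613) = -367187 + 613 = -366574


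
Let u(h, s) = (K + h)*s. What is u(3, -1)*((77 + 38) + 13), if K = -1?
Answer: -256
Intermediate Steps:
u(h, s) = s*(-1 + h) (u(h, s) = (-1 + h)*s = s*(-1 + h))
u(3, -1)*((77 + 38) + 13) = (-(-1 + 3))*((77 + 38) + 13) = (-1*2)*(115 + 13) = -2*128 = -256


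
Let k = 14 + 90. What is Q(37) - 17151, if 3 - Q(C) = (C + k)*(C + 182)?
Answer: -48027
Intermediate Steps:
k = 104
Q(C) = 3 - (104 + C)*(182 + C) (Q(C) = 3 - (C + 104)*(C + 182) = 3 - (104 + C)*(182 + C))
Q(37) - 17151 = (-18925 - 1*37² - 286*37) - 17151 = (-18925 - 1*1369 - 10582) - 17151 = (-18925 - 1369 - 10582) - 17151 = -30876 - 17151 = -48027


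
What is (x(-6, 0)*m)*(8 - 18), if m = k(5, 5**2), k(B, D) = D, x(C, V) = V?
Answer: 0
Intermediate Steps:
m = 25 (m = 5**2 = 25)
(x(-6, 0)*m)*(8 - 18) = (0*25)*(8 - 18) = 0*(-10) = 0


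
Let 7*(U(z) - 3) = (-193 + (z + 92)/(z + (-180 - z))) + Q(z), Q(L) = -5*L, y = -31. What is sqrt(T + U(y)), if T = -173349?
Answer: I*sqrt(7644800135)/210 ≈ 416.35*I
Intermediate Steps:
U(z) = -1109/45 - 901*z/1260 (U(z) = 3 + ((-193 + (z + 92)/(z + (-180 - z))) - 5*z)/7 = 3 + ((-193 + (92 + z)/(-180)) - 5*z)/7 = 3 + ((-193 + (92 + z)*(-1/180)) - 5*z)/7 = 3 + ((-193 + (-23/45 - z/180)) - 5*z)/7 = 3 + ((-8708/45 - z/180) - 5*z)/7 = 3 + (-8708/45 - 901*z/180)/7 = 3 + (-1244/45 - 901*z/1260) = -1109/45 - 901*z/1260)
sqrt(T + U(y)) = sqrt(-173349 + (-1109/45 - 901/1260*(-31))) = sqrt(-173349 + (-1109/45 + 27931/1260)) = sqrt(-173349 - 3121/1260) = sqrt(-218422861/1260) = I*sqrt(7644800135)/210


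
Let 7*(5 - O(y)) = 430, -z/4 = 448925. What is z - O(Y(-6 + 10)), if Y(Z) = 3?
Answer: -12569505/7 ≈ -1.7956e+6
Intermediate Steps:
z = -1795700 (z = -4*448925 = -1795700)
O(y) = -395/7 (O(y) = 5 - 1/7*430 = 5 - 430/7 = -395/7)
z - O(Y(-6 + 10)) = -1795700 - 1*(-395/7) = -1795700 + 395/7 = -12569505/7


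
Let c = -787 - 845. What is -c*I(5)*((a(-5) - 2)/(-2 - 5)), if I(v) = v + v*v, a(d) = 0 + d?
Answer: 48960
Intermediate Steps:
a(d) = d
I(v) = v + v²
c = -1632
-c*I(5)*((a(-5) - 2)/(-2 - 5)) = -(-1632)*(5*(1 + 5))*((-5 - 2)/(-2 - 5)) = -(-1632)*(5*6)*(-7/(-7)) = -(-1632)*30*(-7*(-⅐)) = -(-1632)*30*1 = -(-1632)*30 = -1*(-48960) = 48960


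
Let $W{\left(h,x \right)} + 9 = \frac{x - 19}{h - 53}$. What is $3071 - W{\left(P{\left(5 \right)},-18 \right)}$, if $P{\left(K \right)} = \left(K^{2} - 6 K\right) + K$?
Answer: $\frac{163203}{53} \approx 3079.3$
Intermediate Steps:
$P{\left(K \right)} = K^{2} - 5 K$
$W{\left(h,x \right)} = -9 + \frac{-19 + x}{-53 + h}$ ($W{\left(h,x \right)} = -9 + \frac{x - 19}{h - 53} = -9 + \frac{-19 + x}{-53 + h}$)
$3071 - W{\left(P{\left(5 \right)},-18 \right)} = 3071 - \frac{458 - 18 - 9 \cdot 5 \left(-5 + 5\right)}{-53 + 5 \left(-5 + 5\right)} = 3071 - \frac{458 - 18 - 9 \cdot 5 \cdot 0}{-53 + 5 \cdot 0} = 3071 - \frac{458 - 18 - 0}{-53 + 0} = 3071 - \frac{458 - 18 + 0}{-53} = 3071 - \left(- \frac{1}{53}\right) 440 = 3071 - - \frac{440}{53} = 3071 + \frac{440}{53} = \frac{163203}{53}$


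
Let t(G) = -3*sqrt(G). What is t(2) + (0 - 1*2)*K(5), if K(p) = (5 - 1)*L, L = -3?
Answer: 24 - 3*sqrt(2) ≈ 19.757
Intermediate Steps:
K(p) = -12 (K(p) = (5 - 1)*(-3) = 4*(-3) = -12)
t(2) + (0 - 1*2)*K(5) = -3*sqrt(2) + (0 - 1*2)*(-12) = -3*sqrt(2) + (0 - 2)*(-12) = -3*sqrt(2) - 2*(-12) = -3*sqrt(2) + 24 = 24 - 3*sqrt(2)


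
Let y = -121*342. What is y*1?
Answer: -41382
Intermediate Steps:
y = -41382
y*1 = -41382*1 = -41382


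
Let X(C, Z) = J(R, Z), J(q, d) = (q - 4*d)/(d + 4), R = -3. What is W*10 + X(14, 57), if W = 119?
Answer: 72359/61 ≈ 1186.2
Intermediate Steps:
J(q, d) = (q - 4*d)/(4 + d)
X(C, Z) = (-3 - 4*Z)/(4 + Z)
W*10 + X(14, 57) = 119*10 + (-3 - 4*57)/(4 + 57) = 1190 + (-3 - 228)/61 = 1190 + (1/61)*(-231) = 1190 - 231/61 = 72359/61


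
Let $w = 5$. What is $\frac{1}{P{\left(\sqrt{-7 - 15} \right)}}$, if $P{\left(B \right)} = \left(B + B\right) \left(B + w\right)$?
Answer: $- \frac{\sqrt{22}}{- 220 i + 44 \sqrt{22}} \approx -0.010638 - 0.01134 i$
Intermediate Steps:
$P{\left(B \right)} = 2 B \left(5 + B\right)$ ($P{\left(B \right)} = \left(B + B\right) \left(B + 5\right) = 2 B \left(5 + B\right)$)
$\frac{1}{P{\left(\sqrt{-7 - 15} \right)}} = \frac{1}{2 \sqrt{-7 - 15} \left(5 + \sqrt{-7 - 15}\right)} = \frac{1}{2 \sqrt{-22} \left(5 + \sqrt{-22}\right)} = \frac{1}{2 i \sqrt{22} \left(5 + i \sqrt{22}\right)} = - \frac{i \sqrt{22}}{44 \left(5 + i \sqrt{22}\right)}$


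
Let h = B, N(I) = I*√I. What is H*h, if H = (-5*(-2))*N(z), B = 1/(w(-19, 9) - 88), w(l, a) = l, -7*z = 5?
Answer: 50*I*√35/5243 ≈ 0.056419*I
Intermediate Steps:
z = -5/7 (z = -⅐*5 = -5/7 ≈ -0.71429)
N(I) = I^(3/2)
B = -1/107 (B = 1/(-19 - 88) = 1/(-107) = -1/107 ≈ -0.0093458)
h = -1/107 ≈ -0.0093458
H = -50*I*√35/49 (H = (-5*(-2))*(-5/7)^(3/2) = 10*(-5*I*√35/49) = -50*I*√35/49 ≈ -6.0368*I)
H*h = -50*I*√35/49*(-1/107) = 50*I*√35/5243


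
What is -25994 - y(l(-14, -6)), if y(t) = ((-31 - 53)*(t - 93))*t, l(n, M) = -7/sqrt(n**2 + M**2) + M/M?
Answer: -1954847/58 + 13377*sqrt(58)/29 ≈ -30191.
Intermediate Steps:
l(n, M) = 1 - 7/sqrt(M**2 + n**2) (l(n, M) = -7/sqrt(M**2 + n**2) + 1 = 1 - 7/sqrt(M**2 + n**2))
y(t) = t*(7812 - 84*t) (y(t) = (-84*(-93 + t))*t = (7812 - 84*t)*t = t*(7812 - 84*t))
-25994 - y(l(-14, -6)) = -25994 - 84*(1 - 7/sqrt((-6)**2 + (-14)**2))*(93 - (1 - 7/sqrt((-6)**2 + (-14)**2))) = -25994 - 84*(1 - 7/sqrt(36 + 196))*(93 - (1 - 7/sqrt(36 + 196))) = -25994 - 84*(1 - 7*sqrt(58)/116)*(93 - (1 - 7*sqrt(58)/116)) = -25994 - 84*(1 - 7*sqrt(58)/116)*(93 + (-1 + 7*sqrt(58)/116)) = -25994 - 84*(1 - 7*sqrt(58)/116)*(92 + 7*sqrt(58)/116)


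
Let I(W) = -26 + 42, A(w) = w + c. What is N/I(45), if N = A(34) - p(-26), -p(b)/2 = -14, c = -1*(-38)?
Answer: 11/4 ≈ 2.7500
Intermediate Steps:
c = 38
A(w) = 38 + w (A(w) = w + 38 = 38 + w)
I(W) = 16
p(b) = 28 (p(b) = -2*(-14) = 28)
N = 44 (N = (38 + 34) - 1*28 = 72 - 28 = 44)
N/I(45) = 44/16 = 44*(1/16) = 11/4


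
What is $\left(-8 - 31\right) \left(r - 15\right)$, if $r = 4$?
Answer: $429$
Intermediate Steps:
$\left(-8 - 31\right) \left(r - 15\right) = \left(-8 - 31\right) \left(4 - 15\right) = \left(-39\right) \left(-11\right) = 429$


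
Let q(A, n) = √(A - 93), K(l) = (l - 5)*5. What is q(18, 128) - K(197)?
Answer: -960 + 5*I*√3 ≈ -960.0 + 8.6602*I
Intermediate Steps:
K(l) = -25 + 5*l (K(l) = (-5 + l)*5 = -25 + 5*l)
q(A, n) = √(-93 + A)
q(18, 128) - K(197) = √(-93 + 18) - (-25 + 5*197) = √(-75) - (-25 + 985) = 5*I*√3 - 1*960 = 5*I*√3 - 960 = -960 + 5*I*√3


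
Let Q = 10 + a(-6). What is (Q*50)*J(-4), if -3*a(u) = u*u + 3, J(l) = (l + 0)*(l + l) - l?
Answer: -5400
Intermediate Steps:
J(l) = -l + 2*l² (J(l) = l*(2*l) - l = 2*l² - l = -l + 2*l²)
a(u) = -1 - u²/3 (a(u) = -(u*u + 3)/3 = -(u² + 3)/3 = -(3 + u²)/3 = -1 - u²/3)
Q = -3 (Q = 10 + (-1 - ⅓*(-6)²) = 10 + (-1 - ⅓*36) = 10 + (-1 - 12) = 10 - 13 = -3)
(Q*50)*J(-4) = (-3*50)*(-4*(-1 + 2*(-4))) = -(-600)*(-1 - 8) = -(-600)*(-9) = -150*36 = -5400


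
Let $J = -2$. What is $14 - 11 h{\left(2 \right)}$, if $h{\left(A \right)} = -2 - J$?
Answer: $14$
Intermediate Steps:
$h{\left(A \right)} = 0$ ($h{\left(A \right)} = -2 - -2 = -2 + 2 = 0$)
$14 - 11 h{\left(2 \right)} = 14 - 0 = 14 + 0 = 14$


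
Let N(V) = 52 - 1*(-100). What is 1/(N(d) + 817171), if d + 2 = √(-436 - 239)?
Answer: 1/817323 ≈ 1.2235e-6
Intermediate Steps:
d = -2 + 15*I*√3 (d = -2 + √(-436 - 239) = -2 + √(-675) = -2 + 15*I*√3 ≈ -2.0 + 25.981*I)
N(V) = 152 (N(V) = 52 + 100 = 152)
1/(N(d) + 817171) = 1/(152 + 817171) = 1/817323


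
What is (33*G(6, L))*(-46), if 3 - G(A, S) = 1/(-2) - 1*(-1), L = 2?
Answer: -3795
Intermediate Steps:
G(A, S) = 5/2 (G(A, S) = 3 - (1/(-2) - 1*(-1)) = 3 - (-½ + 1) = 3 - 1*½ = 3 - ½ = 5/2)
(33*G(6, L))*(-46) = (33*(5/2))*(-46) = (165/2)*(-46) = -3795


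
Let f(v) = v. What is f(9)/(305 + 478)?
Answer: 1/87 ≈ 0.011494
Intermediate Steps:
f(9)/(305 + 478) = 9/(305 + 478) = 9/783 = 9*(1/783) = 1/87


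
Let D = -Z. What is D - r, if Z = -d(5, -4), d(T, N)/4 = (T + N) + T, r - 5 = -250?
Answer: 269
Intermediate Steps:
r = -245 (r = 5 - 250 = -245)
d(T, N) = 4*N + 8*T (d(T, N) = 4*((T + N) + T) = 4*((N + T) + T) = 4*(N + 2*T) = 4*N + 8*T)
Z = -24 (Z = -(4*(-4) + 8*5) = -(-16 + 40) = -1*24 = -24)
D = 24 (D = -1*(-24) = 24)
D - r = 24 - 1*(-245) = 24 + 245 = 269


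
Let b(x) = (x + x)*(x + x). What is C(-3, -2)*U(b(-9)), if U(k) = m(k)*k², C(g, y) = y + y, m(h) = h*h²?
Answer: -14281868906496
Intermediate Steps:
m(h) = h³
C(g, y) = 2*y
b(x) = 4*x² (b(x) = (2*x)*(2*x) = 4*x²)
U(k) = k⁵ (U(k) = k³*k² = k⁵)
C(-3, -2)*U(b(-9)) = (2*(-2))*(4*(-9)²)⁵ = -4*(4*81)⁵ = -4*324⁵ = -4*3570467226624 = -14281868906496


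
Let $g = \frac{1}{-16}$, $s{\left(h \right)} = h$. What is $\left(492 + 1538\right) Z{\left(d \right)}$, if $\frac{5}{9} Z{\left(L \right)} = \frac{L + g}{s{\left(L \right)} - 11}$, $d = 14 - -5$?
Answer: $\frac{553581}{64} \approx 8649.7$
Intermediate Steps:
$d = 19$ ($d = 14 + 5 = 19$)
$g = - \frac{1}{16} \approx -0.0625$
$Z{\left(L \right)} = \frac{9 \left(- \frac{1}{16} + L\right)}{5 \left(-11 + L\right)}$ ($Z{\left(L \right)} = \frac{9 \frac{L - \frac{1}{16}}{L - 11}}{5} = \frac{9 \frac{- \frac{1}{16} + L}{-11 + L}}{5} = \frac{9 \left(- \frac{1}{16} + L\right)}{5 \left(-11 + L\right)}$)
$\left(492 + 1538\right) Z{\left(d \right)} = \left(492 + 1538\right) \frac{9 \left(-1 + 16 \cdot 19\right)}{80 \left(-11 + 19\right)} = 2030 \frac{9 \left(-1 + 304\right)}{80 \cdot 8} = 2030 \cdot \frac{9}{80} \cdot \frac{1}{8} \cdot 303 = 2030 \cdot \frac{2727}{640} = \frac{553581}{64}$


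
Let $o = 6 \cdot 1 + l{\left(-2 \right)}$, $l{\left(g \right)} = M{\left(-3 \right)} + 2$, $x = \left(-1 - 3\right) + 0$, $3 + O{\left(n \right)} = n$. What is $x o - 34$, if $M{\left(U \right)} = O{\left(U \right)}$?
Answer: $-42$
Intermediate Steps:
$O{\left(n \right)} = -3 + n$
$M{\left(U \right)} = -3 + U$
$x = -4$ ($x = -4 + 0 = -4$)
$l{\left(g \right)} = -4$ ($l{\left(g \right)} = \left(-3 - 3\right) + 2 = -6 + 2 = -4$)
$o = 2$ ($o = 6 \cdot 1 - 4 = 6 - 4 = 2$)
$x o - 34 = \left(-4\right) 2 - 34 = -8 - 34 = -42$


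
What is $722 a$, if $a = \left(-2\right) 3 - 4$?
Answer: $-7220$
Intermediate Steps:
$a = -10$ ($a = -6 - 4 = -10$)
$722 a = 722 \left(-10\right) = -7220$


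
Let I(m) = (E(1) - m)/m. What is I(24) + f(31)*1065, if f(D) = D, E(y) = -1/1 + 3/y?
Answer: 396169/12 ≈ 33014.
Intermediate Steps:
E(y) = -1 + 3/y (E(y) = -1*1 + 3/y = -1 + 3/y)
I(m) = (2 - m)/m (I(m) = ((3 - 1*1)/1 - m)/m = (1*(3 - 1) - m)/m = (1*2 - m)/m = (2 - m)/m)
I(24) + f(31)*1065 = (2 - 1*24)/24 + 31*1065 = (2 - 24)/24 + 33015 = (1/24)*(-22) + 33015 = -11/12 + 33015 = 396169/12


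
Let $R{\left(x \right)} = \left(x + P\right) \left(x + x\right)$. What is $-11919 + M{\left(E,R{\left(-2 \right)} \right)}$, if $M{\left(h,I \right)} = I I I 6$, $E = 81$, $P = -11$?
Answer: $831729$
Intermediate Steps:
$R{\left(x \right)} = 2 x \left(-11 + x\right)$ ($R{\left(x \right)} = \left(x - 11\right) \left(x + x\right) = \left(-11 + x\right) 2 x = 2 x \left(-11 + x\right)$)
$M{\left(h,I \right)} = 6 I^{3}$ ($M{\left(h,I \right)} = I I^{2} \cdot 6 = I^{3} \cdot 6 = 6 I^{3}$)
$-11919 + M{\left(E,R{\left(-2 \right)} \right)} = -11919 + 6 \left(2 \left(-2\right) \left(-11 - 2\right)\right)^{3} = -11919 + 6 \left(2 \left(-2\right) \left(-13\right)\right)^{3} = -11919 + 6 \cdot 52^{3} = -11919 + 6 \cdot 140608 = -11919 + 843648 = 831729$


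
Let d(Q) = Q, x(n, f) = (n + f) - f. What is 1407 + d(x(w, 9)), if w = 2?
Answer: 1409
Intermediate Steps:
x(n, f) = n (x(n, f) = (f + n) - f = n)
1407 + d(x(w, 9)) = 1407 + 2 = 1409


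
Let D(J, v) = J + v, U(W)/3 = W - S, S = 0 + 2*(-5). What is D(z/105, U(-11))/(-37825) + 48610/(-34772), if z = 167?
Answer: -96527772497/69050672250 ≈ -1.3979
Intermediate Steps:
S = -10 (S = 0 - 10 = -10)
U(W) = 30 + 3*W (U(W) = 3*(W - 1*(-10)) = 3*(W + 10) = 3*(10 + W) = 30 + 3*W)
D(z/105, U(-11))/(-37825) + 48610/(-34772) = (167/105 + (30 + 3*(-11)))/(-37825) + 48610/(-34772) = (167*(1/105) + (30 - 33))*(-1/37825) + 48610*(-1/34772) = (167/105 - 3)*(-1/37825) - 24305/17386 = -148/105*(-1/37825) - 24305/17386 = 148/3971625 - 24305/17386 = -96527772497/69050672250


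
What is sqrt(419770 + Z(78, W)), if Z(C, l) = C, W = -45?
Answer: 2*sqrt(104962) ≈ 647.96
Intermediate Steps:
sqrt(419770 + Z(78, W)) = sqrt(419770 + 78) = sqrt(419848) = 2*sqrt(104962)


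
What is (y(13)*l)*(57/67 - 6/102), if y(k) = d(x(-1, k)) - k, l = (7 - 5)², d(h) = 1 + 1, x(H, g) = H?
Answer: -39688/1139 ≈ -34.845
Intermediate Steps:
d(h) = 2
l = 4 (l = 2² = 4)
y(k) = 2 - k
(y(13)*l)*(57/67 - 6/102) = ((2 - 1*13)*4)*(57/67 - 6/102) = ((2 - 13)*4)*(57*(1/67) - 6*1/102) = (-11*4)*(57/67 - 1/17) = -44*902/1139 = -39688/1139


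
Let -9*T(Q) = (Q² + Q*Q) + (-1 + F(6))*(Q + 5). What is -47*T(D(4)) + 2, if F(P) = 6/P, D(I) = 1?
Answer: 112/9 ≈ 12.444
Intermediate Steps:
T(Q) = -2*Q²/9 (T(Q) = -((Q² + Q*Q) + (-1 + 6/6)*(Q + 5))/9 = -((Q² + Q²) + (-1 + 6*(⅙))*(5 + Q))/9 = -(2*Q² + (-1 + 1)*(5 + Q))/9 = -(2*Q² + 0*(5 + Q))/9 = -(2*Q² + 0)/9 = -2*Q²/9)
-47*T(D(4)) + 2 = -(-94)*1²/9 + 2 = -(-94)/9 + 2 = -47*(-2/9) + 2 = 94/9 + 2 = 112/9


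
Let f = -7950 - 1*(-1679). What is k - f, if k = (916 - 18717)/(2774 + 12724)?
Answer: 13881451/2214 ≈ 6269.9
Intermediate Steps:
k = -2543/2214 (k = -17801/15498 = -17801*1/15498 = -2543/2214 ≈ -1.1486)
f = -6271 (f = -7950 + 1679 = -6271)
k - f = -2543/2214 - 1*(-6271) = -2543/2214 + 6271 = 13881451/2214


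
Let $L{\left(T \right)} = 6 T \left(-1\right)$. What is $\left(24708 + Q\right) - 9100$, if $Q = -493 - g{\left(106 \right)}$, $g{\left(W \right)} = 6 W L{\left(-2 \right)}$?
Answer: $7483$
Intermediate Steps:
$L{\left(T \right)} = - 6 T$
$g{\left(W \right)} = 72 W$ ($g{\left(W \right)} = 6 W \left(\left(-6\right) \left(-2\right)\right) = 6 W 12 = 72 W$)
$Q = -8125$ ($Q = -493 - 72 \cdot 106 = -493 - 7632 = -8125$)
$\left(24708 + Q\right) - 9100 = \left(24708 - 8125\right) - 9100 = 16583 - 9100 = 7483$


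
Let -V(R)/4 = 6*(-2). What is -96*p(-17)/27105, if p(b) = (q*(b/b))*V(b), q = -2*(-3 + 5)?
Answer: 6144/9035 ≈ 0.68002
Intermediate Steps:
V(R) = 48 (V(R) = -24*(-2) = -4*(-12) = 48)
q = -4 (q = -2*2 = -4)
p(b) = -192 (p(b) = -4*b/b*48 = -4*1*48 = -4*48 = -192)
-96*p(-17)/27105 = -96*(-192)/27105 = 18432*(1/27105) = 6144/9035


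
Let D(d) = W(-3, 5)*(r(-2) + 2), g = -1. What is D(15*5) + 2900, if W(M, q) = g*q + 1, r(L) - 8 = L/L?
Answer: 2856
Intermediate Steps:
r(L) = 9 (r(L) = 8 + L/L = 8 + 1 = 9)
W(M, q) = 1 - q (W(M, q) = -q + 1 = 1 - q)
D(d) = -44 (D(d) = (1 - 1*5)*(9 + 2) = (1 - 5)*11 = -4*11 = -44)
D(15*5) + 2900 = -44 + 2900 = 2856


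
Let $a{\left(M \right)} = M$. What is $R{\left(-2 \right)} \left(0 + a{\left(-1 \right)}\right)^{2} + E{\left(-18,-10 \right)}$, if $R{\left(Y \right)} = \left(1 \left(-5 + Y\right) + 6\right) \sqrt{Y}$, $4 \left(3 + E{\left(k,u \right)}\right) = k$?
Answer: $- \frac{15}{2} - i \sqrt{2} \approx -7.5 - 1.4142 i$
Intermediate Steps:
$E{\left(k,u \right)} = -3 + \frac{k}{4}$
$R{\left(Y \right)} = \sqrt{Y} \left(1 + Y\right)$ ($R{\left(Y \right)} = \left(\left(-5 + Y\right) + 6\right) \sqrt{Y} = \left(1 + Y\right) \sqrt{Y} = \sqrt{Y} \left(1 + Y\right)$)
$R{\left(-2 \right)} \left(0 + a{\left(-1 \right)}\right)^{2} + E{\left(-18,-10 \right)} = \sqrt{-2} \left(1 - 2\right) \left(0 - 1\right)^{2} + \left(-3 + \frac{1}{4} \left(-18\right)\right) = i \sqrt{2} \left(-1\right) \left(-1\right)^{2} - \frac{15}{2} = - i \sqrt{2} \cdot 1 - \frac{15}{2} = - i \sqrt{2} - \frac{15}{2} = - \frac{15}{2} - i \sqrt{2}$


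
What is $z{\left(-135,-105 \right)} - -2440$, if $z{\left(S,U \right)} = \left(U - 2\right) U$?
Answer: $13675$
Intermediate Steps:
$z{\left(S,U \right)} = U \left(-2 + U\right)$ ($z{\left(S,U \right)} = \left(-2 + U\right) U = U \left(-2 + U\right)$)
$z{\left(-135,-105 \right)} - -2440 = - 105 \left(-2 - 105\right) - -2440 = \left(-105\right) \left(-107\right) + 2440 = 11235 + 2440 = 13675$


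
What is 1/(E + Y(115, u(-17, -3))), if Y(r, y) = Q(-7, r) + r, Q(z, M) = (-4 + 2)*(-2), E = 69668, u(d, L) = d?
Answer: 1/69787 ≈ 1.4329e-5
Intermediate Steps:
Q(z, M) = 4 (Q(z, M) = -2*(-2) = 4)
Y(r, y) = 4 + r
1/(E + Y(115, u(-17, -3))) = 1/(69668 + (4 + 115)) = 1/(69668 + 119) = 1/69787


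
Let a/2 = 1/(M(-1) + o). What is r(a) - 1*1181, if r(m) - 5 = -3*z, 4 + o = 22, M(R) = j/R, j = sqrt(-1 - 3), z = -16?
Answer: -1128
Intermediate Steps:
j = 2*I (j = sqrt(-4) = 2*I ≈ 2.0*I)
M(R) = 2*I/R (M(R) = (2*I)/R = 2*I/R)
o = 18 (o = -4 + 22 = 18)
a = (18 + 2*I)/164 (a = 2/(2*I/(-1) + 18) = 2/(2*I*(-1) + 18) = 2/(-2*I + 18) = 2/(18 - 2*I) = 2*((18 + 2*I)/328) = (18 + 2*I)/164 ≈ 0.10976 + 0.012195*I)
r(m) = 53 (r(m) = 5 - 3*(-16) = 5 + 48 = 53)
r(a) - 1*1181 = 53 - 1*1181 = 53 - 1181 = -1128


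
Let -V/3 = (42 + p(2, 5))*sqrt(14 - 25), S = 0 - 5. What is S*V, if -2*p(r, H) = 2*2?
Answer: 600*I*sqrt(11) ≈ 1990.0*I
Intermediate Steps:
S = -5
p(r, H) = -2
V = -120*I*sqrt(11) (V = -3*(42 - 2)*sqrt(14 - 25) = -120*sqrt(-11) = -120*I*sqrt(11) ≈ -398.0*I)
S*V = -(-600)*I*sqrt(11) = 600*I*sqrt(11)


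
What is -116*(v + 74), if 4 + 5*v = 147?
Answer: -59508/5 ≈ -11902.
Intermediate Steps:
v = 143/5 (v = -4/5 + (1/5)*147 = -4/5 + 147/5 = 143/5 ≈ 28.600)
-116*(v + 74) = -116*(143/5 + 74) = -116*513/5 = -59508/5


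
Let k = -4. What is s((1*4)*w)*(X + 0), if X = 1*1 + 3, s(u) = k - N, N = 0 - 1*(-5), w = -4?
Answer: -36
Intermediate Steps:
N = 5 (N = 0 + 5 = 5)
s(u) = -9 (s(u) = -4 - 1*5 = -4 - 5 = -9)
X = 4 (X = 1 + 3 = 4)
s((1*4)*w)*(X + 0) = -9*(4 + 0) = -9*4 = -36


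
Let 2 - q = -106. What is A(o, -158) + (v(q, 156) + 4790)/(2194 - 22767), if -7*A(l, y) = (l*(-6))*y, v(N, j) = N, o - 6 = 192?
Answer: -551666954/20573 ≈ -26815.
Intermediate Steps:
o = 198 (o = 6 + 192 = 198)
q = 108 (q = 2 - 1*(-106) = 2 + 106 = 108)
A(l, y) = 6*l*y/7 (A(l, y) = -l*(-6)*y/7 = -(-6*l)*y/7 = -(-6)*l*y/7 = 6*l*y/7)
A(o, -158) + (v(q, 156) + 4790)/(2194 - 22767) = (6/7)*198*(-158) + (108 + 4790)/(2194 - 22767) = -187704/7 + 4898/(-20573) = -187704/7 + 4898*(-1/20573) = -187704/7 - 4898/20573 = -551666954/20573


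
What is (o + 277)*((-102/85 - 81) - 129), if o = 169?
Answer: -470976/5 ≈ -94195.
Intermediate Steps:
(o + 277)*((-102/85 - 81) - 129) = (169 + 277)*((-102/85 - 81) - 129) = 446*((-102*1/85 - 81) - 129) = 446*((-6/5 - 81) - 129) = 446*(-411/5 - 129) = 446*(-1056/5) = -470976/5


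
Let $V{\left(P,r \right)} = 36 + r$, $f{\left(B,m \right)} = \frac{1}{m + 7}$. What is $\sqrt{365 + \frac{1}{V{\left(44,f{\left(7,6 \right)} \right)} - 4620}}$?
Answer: $\frac{\sqrt{1296146082882}}{59591} \approx 19.105$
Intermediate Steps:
$f{\left(B,m \right)} = \frac{1}{7 + m}$
$\sqrt{365 + \frac{1}{V{\left(44,f{\left(7,6 \right)} \right)} - 4620}} = \sqrt{365 + \frac{1}{\left(36 + \frac{1}{7 + 6}\right) - 4620}} = \sqrt{365 + \frac{1}{\left(36 + \frac{1}{13}\right) - 4620}} = \sqrt{365 + \frac{1}{\frac{469}{13} - 4620}} = \sqrt{365 + \frac{1}{- \frac{59591}{13}}} = \sqrt{365 - \frac{13}{59591}} = \sqrt{\frac{21750702}{59591}} = \frac{\sqrt{1296146082882}}{59591}$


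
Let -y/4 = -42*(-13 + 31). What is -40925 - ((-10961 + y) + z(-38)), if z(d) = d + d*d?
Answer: -34394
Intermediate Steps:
y = 3024 (y = -(-168)*(-13 + 31) = -(-168)*18 = -4*(-756) = 3024)
z(d) = d + d**2
-40925 - ((-10961 + y) + z(-38)) = -40925 - ((-10961 + 3024) - 38*(1 - 38)) = -40925 - (-7937 - 38*(-37)) = -40925 - (-7937 + 1406) = -40925 - 1*(-6531) = -40925 + 6531 = -34394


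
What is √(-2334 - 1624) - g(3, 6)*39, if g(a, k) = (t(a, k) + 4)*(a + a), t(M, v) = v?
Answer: -2340 + I*√3958 ≈ -2340.0 + 62.913*I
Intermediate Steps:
g(a, k) = 2*a*(4 + k) (g(a, k) = (k + 4)*(a + a) = (4 + k)*(2*a) = 2*a*(4 + k))
√(-2334 - 1624) - g(3, 6)*39 = √(-2334 - 1624) - 2*3*(4 + 6)*39 = √(-3958) - 2*3*10*39 = I*√3958 - 60*39 = I*√3958 - 1*2340 = I*√3958 - 2340 = -2340 + I*√3958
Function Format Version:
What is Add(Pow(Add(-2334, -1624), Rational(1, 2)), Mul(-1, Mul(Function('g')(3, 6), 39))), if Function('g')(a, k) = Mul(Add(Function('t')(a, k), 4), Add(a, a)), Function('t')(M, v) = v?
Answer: Add(-2340, Mul(I, Pow(3958, Rational(1, 2)))) ≈ Add(-2340.0, Mul(62.913, I))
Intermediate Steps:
Function('g')(a, k) = Mul(2, a, Add(4, k)) (Function('g')(a, k) = Mul(Add(k, 4), Add(a, a)) = Mul(Add(4, k), Mul(2, a)) = Mul(2, a, Add(4, k)))
Add(Pow(Add(-2334, -1624), Rational(1, 2)), Mul(-1, Mul(Function('g')(3, 6), 39))) = Add(Pow(Add(-2334, -1624), Rational(1, 2)), Mul(-1, Mul(Mul(2, 3, Add(4, 6)), 39))) = Add(Pow(-3958, Rational(1, 2)), Mul(-1, Mul(Mul(2, 3, 10), 39))) = Add(Mul(I, Pow(3958, Rational(1, 2))), Mul(-1, Mul(60, 39))) = Add(Mul(I, Pow(3958, Rational(1, 2))), Mul(-1, 2340)) = Add(Mul(I, Pow(3958, Rational(1, 2))), -2340) = Add(-2340, Mul(I, Pow(3958, Rational(1, 2))))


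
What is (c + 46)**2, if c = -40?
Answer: 36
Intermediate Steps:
(c + 46)**2 = (-40 + 46)**2 = 6**2 = 36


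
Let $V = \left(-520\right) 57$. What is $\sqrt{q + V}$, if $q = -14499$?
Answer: $i \sqrt{44139} \approx 210.09 i$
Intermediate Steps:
$V = -29640$
$\sqrt{q + V} = \sqrt{-14499 - 29640} = \sqrt{-44139} = i \sqrt{44139}$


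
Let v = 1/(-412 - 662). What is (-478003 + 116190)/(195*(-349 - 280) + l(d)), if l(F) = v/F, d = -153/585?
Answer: 6605981754/2239434925 ≈ 2.9498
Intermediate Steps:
d = -17/65 (d = -153*1/585 = -17/65 ≈ -0.26154)
v = -1/1074 (v = 1/(-1074) = -1/1074 ≈ -0.00093110)
l(F) = -1/(1074*F)
(-478003 + 116190)/(195*(-349 - 280) + l(d)) = (-478003 + 116190)/(195*(-349 - 280) - 1/(1074*(-17/65))) = -361813/(195*(-629) - 1/1074*(-65/17)) = -361813/(-122655 + 65/18258) = -361813/(-2239434925/18258) = -361813*(-18258/2239434925) = 6605981754/2239434925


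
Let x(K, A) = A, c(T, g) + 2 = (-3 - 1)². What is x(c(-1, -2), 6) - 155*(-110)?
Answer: 17056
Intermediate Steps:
c(T, g) = 14 (c(T, g) = -2 + (-3 - 1)² = -2 + (-4)² = -2 + 16 = 14)
x(c(-1, -2), 6) - 155*(-110) = 6 - 155*(-110) = 6 + 17050 = 17056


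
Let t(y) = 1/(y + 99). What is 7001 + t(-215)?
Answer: 812115/116 ≈ 7001.0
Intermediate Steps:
t(y) = 1/(99 + y)
7001 + t(-215) = 7001 + 1/(99 - 215) = 7001 + 1/(-116) = 7001 - 1/116 = 812115/116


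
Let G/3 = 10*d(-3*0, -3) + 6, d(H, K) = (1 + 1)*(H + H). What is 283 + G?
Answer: 301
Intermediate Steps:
d(H, K) = 4*H (d(H, K) = 2*(2*H) = 4*H)
G = 18 (G = 3*(10*(4*(-3*0)) + 6) = 3*(10*(4*0) + 6) = 3*(10*0 + 6) = 3*(0 + 6) = 3*6 = 18)
283 + G = 283 + 18 = 301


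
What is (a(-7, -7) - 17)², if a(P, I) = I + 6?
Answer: 324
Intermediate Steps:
a(P, I) = 6 + I
(a(-7, -7) - 17)² = ((6 - 7) - 17)² = (-1 - 17)² = (-18)² = 324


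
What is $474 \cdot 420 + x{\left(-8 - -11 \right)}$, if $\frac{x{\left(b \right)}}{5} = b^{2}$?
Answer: $199125$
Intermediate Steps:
$x{\left(b \right)} = 5 b^{2}$
$474 \cdot 420 + x{\left(-8 - -11 \right)} = 474 \cdot 420 + 5 \left(-8 - -11\right)^{2} = 199080 + 5 \left(-8 + 11\right)^{2} = 199080 + 5 \cdot 3^{2} = 199080 + 5 \cdot 9 = 199080 + 45 = 199125$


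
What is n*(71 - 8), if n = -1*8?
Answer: -504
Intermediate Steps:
n = -8
n*(71 - 8) = -8*(71 - 8) = -8*63 = -504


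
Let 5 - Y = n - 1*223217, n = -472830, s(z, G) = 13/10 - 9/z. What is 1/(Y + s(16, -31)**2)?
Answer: 6400/4454736281 ≈ 1.4367e-6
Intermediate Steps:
s(z, G) = 13/10 - 9/z (s(z, G) = 13*(1/10) - 9/z = 13/10 - 9/z)
Y = 696052 (Y = 5 - (-472830 - 1*223217) = 5 - (-472830 - 223217) = 5 - 1*(-696047) = 5 + 696047 = 696052)
1/(Y + s(16, -31)**2) = 1/(696052 + (13/10 - 9/16)**2) = 1/(696052 + (59/80)**2) = 1/(696052 + 3481/6400) = 1/(4454736281/6400) = 6400/4454736281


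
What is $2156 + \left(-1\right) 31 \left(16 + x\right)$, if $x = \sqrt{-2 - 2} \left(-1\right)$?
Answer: $1660 + 62 i \approx 1660.0 + 62.0 i$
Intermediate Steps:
$x = - 2 i$ ($x = \sqrt{-4} \left(-1\right) = 2 i \left(-1\right) = - 2 i \approx - 2.0 i$)
$2156 + \left(-1\right) 31 \left(16 + x\right) = 2156 + \left(-1\right) 31 \left(16 - 2 i\right) = 2156 - 31 \left(16 - 2 i\right) = 2156 - \left(496 - 62 i\right) = 1660 + 62 i$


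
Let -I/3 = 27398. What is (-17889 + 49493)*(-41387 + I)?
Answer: -3905653924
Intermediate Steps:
I = -82194 (I = -3*27398 = -82194)
(-17889 + 49493)*(-41387 + I) = (-17889 + 49493)*(-41387 - 82194) = 31604*(-123581) = -3905653924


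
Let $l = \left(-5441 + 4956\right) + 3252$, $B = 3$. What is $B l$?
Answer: $8301$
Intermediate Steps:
$l = 2767$ ($l = -485 + 3252 = 2767$)
$B l = 3 \cdot 2767 = 8301$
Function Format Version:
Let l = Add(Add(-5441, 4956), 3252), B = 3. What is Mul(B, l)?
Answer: 8301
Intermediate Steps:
l = 2767 (l = Add(-485, 3252) = 2767)
Mul(B, l) = Mul(3, 2767) = 8301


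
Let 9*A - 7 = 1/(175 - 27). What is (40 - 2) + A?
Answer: 51653/1332 ≈ 38.779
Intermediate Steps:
A = 1037/1332 (A = 7/9 + 1/(9*(175 - 27)) = 7/9 + (1/9)/148 = 7/9 + (1/9)*(1/148) = 7/9 + 1/1332 = 1037/1332 ≈ 0.77853)
(40 - 2) + A = (40 - 2) + 1037/1332 = 38 + 1037/1332 = 51653/1332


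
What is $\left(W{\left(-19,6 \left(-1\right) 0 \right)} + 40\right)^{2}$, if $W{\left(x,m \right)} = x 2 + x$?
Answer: $289$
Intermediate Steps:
$W{\left(x,m \right)} = 3 x$ ($W{\left(x,m \right)} = 2 x + x = 3 x$)
$\left(W{\left(-19,6 \left(-1\right) 0 \right)} + 40\right)^{2} = \left(3 \left(-19\right) + 40\right)^{2} = \left(-57 + 40\right)^{2} = \left(-17\right)^{2} = 289$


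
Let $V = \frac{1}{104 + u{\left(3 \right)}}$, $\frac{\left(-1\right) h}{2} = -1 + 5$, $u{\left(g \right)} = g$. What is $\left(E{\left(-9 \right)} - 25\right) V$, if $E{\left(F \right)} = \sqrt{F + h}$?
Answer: $- \frac{25}{107} + \frac{i \sqrt{17}}{107} \approx -0.23364 + 0.038534 i$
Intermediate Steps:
$h = -8$ ($h = - 2 \left(-1 + 5\right) = \left(-2\right) 4 = -8$)
$E{\left(F \right)} = \sqrt{-8 + F}$ ($E{\left(F \right)} = \sqrt{F - 8} = \sqrt{-8 + F}$)
$V = \frac{1}{107}$ ($V = \frac{1}{104 + 3} = \frac{1}{107} \approx 0.0093458$)
$\left(E{\left(-9 \right)} - 25\right) V = \left(\sqrt{-8 - 9} - 25\right) \frac{1}{107} = \left(\sqrt{-17} - 25\right) \frac{1}{107} = \left(i \sqrt{17} - 25\right) \frac{1}{107} = \left(-25 + i \sqrt{17}\right) \frac{1}{107} = - \frac{25}{107} + \frac{i \sqrt{17}}{107}$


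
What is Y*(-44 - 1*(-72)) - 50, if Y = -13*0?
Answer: -50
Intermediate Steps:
Y = 0
Y*(-44 - 1*(-72)) - 50 = 0*(-44 - 1*(-72)) - 50 = 0*(-44 + 72) - 50 = 0*28 - 50 = 0 - 50 = -50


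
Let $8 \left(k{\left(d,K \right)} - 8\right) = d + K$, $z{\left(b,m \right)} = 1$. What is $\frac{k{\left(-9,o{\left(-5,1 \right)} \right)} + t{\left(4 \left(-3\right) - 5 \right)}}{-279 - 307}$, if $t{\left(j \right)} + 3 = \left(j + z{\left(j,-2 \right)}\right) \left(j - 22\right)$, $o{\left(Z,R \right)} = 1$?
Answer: $- \frac{314}{293} \approx -1.0717$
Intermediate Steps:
$t{\left(j \right)} = -3 + \left(1 + j\right) \left(-22 + j\right)$ ($t{\left(j \right)} = -3 + \left(j + 1\right) \left(j - 22\right) = -3 + \left(1 + j\right) \left(-22 + j\right)$)
$k{\left(d,K \right)} = 8 + \frac{K}{8} + \frac{d}{8}$ ($k{\left(d,K \right)} = 8 + \frac{d + K}{8} = 8 + \frac{K + d}{8} = 8 + \left(\frac{K}{8} + \frac{d}{8}\right) = 8 + \frac{K}{8} + \frac{d}{8}$)
$\frac{k{\left(-9,o{\left(-5,1 \right)} \right)} + t{\left(4 \left(-3\right) - 5 \right)}}{-279 - 307} = \frac{\left(8 + \frac{1}{8} \cdot 1 + \frac{1}{8} \left(-9\right)\right) - \left(25 - \left(4 \left(-3\right) - 5\right)^{2} + 21 \left(4 \left(-3\right) - 5\right)\right)}{-279 - 307} = \frac{\left(8 + \frac{1}{8} - \frac{9}{8}\right) - \left(25 - \left(-12 - 5\right)^{2} + 21 \left(-12 - 5\right)\right)}{-586} = \left(7 - \left(-332 - 289\right)\right) \left(- \frac{1}{586}\right) = \left(7 + \left(-25 + 289 + 357\right)\right) \left(- \frac{1}{586}\right) = \left(7 + 621\right) \left(- \frac{1}{586}\right) = 628 \left(- \frac{1}{586}\right) = - \frac{314}{293}$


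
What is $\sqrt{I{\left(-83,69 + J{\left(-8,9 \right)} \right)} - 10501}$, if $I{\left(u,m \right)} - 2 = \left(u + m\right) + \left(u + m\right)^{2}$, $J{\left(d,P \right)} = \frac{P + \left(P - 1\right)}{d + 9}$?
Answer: $i \sqrt{10487} \approx 102.41 i$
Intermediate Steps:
$J{\left(d,P \right)} = \frac{-1 + 2 P}{9 + d}$ ($J{\left(d,P \right)} = \frac{P + \left(-1 + P\right)}{9 + d} = \frac{-1 + 2 P}{9 + d}$)
$I{\left(u,m \right)} = 2 + m + u + \left(m + u\right)^{2}$ ($I{\left(u,m \right)} = 2 + \left(\left(u + m\right) + \left(u + m\right)^{2}\right) = 2 + \left(\left(m + u\right) + \left(m + u\right)^{2}\right) = 2 + \left(m + u + \left(m + u\right)^{2}\right) = 2 + m + u + \left(m + u\right)^{2}$)
$\sqrt{I{\left(-83,69 + J{\left(-8,9 \right)} \right)} - 10501} = \sqrt{\left(2 + \left(69 + \frac{-1 + 2 \cdot 9}{9 - 8}\right) - 83 + \left(\left(69 + \frac{-1 + 2 \cdot 9}{9 - 8}\right) - 83\right)^{2}\right) - 10501} = \sqrt{\left(2 + \left(69 + \frac{-1 + 18}{1}\right) - 83 + \left(\left(69 + \frac{-1 + 18}{1}\right) - 83\right)^{2}\right) - 10501} = \sqrt{\left(2 + \left(69 + 1 \cdot 17\right) - 83 + \left(\left(69 + 1 \cdot 17\right) - 83\right)^{2}\right) - 10501} = \sqrt{\left(2 + \left(69 + 17\right) - 83 + \left(\left(69 + 17\right) - 83\right)^{2}\right) - 10501} = \sqrt{\left(2 + 86 - 83 + \left(86 - 83\right)^{2}\right) - 10501} = \sqrt{\left(2 + 86 - 83 + 3^{2}\right) - 10501} = \sqrt{\left(2 + 86 - 83 + 9\right) - 10501} = \sqrt{14 - 10501} = \sqrt{-10487} = i \sqrt{10487}$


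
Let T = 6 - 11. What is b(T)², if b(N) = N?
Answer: 25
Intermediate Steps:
T = -5
b(T)² = (-5)² = 25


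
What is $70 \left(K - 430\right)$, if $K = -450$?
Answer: $-61600$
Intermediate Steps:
$70 \left(K - 430\right) = 70 \left(-450 - 430\right) = 70 \left(-880\right) = -61600$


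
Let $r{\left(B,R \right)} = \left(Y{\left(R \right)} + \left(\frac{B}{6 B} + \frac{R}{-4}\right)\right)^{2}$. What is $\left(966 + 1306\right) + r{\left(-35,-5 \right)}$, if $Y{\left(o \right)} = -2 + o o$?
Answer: $\frac{413017}{144} \approx 2868.2$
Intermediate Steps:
$Y{\left(o \right)} = -2 + o^{2}$
$r{\left(B,R \right)} = \left(- \frac{11}{6} + R^{2} - \frac{R}{4}\right)^{2}$ ($r{\left(B,R \right)} = \left(\left(-2 + R^{2}\right) + \left(\frac{B}{6 B} + \frac{R}{-4}\right)\right)^{2} = \left(\left(-2 + R^{2}\right) + \left(B \frac{1}{6 B} + R \left(- \frac{1}{4}\right)\right)\right)^{2} = \left(\left(-2 + R^{2}\right) - \left(- \frac{1}{6} + \frac{R}{4}\right)\right)^{2} = \left(- \frac{11}{6} + R^{2} - \frac{R}{4}\right)^{2}$)
$\left(966 + 1306\right) + r{\left(-35,-5 \right)} = \left(966 + 1306\right) + \frac{\left(-22 - -15 + 12 \left(-5\right)^{2}\right)^{2}}{144} = 2272 + \frac{\left(-22 + 15 + 12 \cdot 25\right)^{2}}{144} = 2272 + \frac{\left(-22 + 15 + 300\right)^{2}}{144} = 2272 + \frac{293^{2}}{144} = 2272 + \frac{1}{144} \cdot 85849 = 2272 + \frac{85849}{144} = \frac{413017}{144}$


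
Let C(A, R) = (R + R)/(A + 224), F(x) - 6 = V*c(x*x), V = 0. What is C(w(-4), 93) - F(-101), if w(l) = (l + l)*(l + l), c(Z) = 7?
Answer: -257/48 ≈ -5.3542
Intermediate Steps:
F(x) = 6 (F(x) = 6 + 0*7 = 6 + 0 = 6)
w(l) = 4*l² (w(l) = (2*l)*(2*l) = 4*l²)
C(A, R) = 2*R/(224 + A) (C(A, R) = (2*R)/(224 + A) = 2*R/(224 + A))
C(w(-4), 93) - F(-101) = 2*93/(224 + 4*(-4)²) - 1*6 = 2*93/(224 + 4*16) - 6 = 2*93/(224 + 64) - 6 = 2*93/288 - 6 = 2*93*(1/288) - 6 = 31/48 - 6 = -257/48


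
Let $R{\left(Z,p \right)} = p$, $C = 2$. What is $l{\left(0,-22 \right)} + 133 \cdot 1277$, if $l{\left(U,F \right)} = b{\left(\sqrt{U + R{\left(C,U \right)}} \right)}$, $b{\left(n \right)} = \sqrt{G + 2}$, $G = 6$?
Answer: $169841 + 2 \sqrt{2} \approx 1.6984 \cdot 10^{5}$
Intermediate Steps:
$b{\left(n \right)} = 2 \sqrt{2}$ ($b{\left(n \right)} = \sqrt{6 + 2} = \sqrt{8} = 2 \sqrt{2}$)
$l{\left(U,F \right)} = 2 \sqrt{2}$
$l{\left(0,-22 \right)} + 133 \cdot 1277 = 2 \sqrt{2} + 133 \cdot 1277 = 2 \sqrt{2} + 169841 = 169841 + 2 \sqrt{2}$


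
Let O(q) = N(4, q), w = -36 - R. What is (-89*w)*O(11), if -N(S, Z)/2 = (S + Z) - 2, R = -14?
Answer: -50908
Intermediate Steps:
w = -22 (w = -36 - 1*(-14) = -36 + 14 = -22)
N(S, Z) = 4 - 2*S - 2*Z (N(S, Z) = -2*((S + Z) - 2) = -2*(-2 + S + Z) = 4 - 2*S - 2*Z)
O(q) = -4 - 2*q (O(q) = 4 - 2*4 - 2*q = 4 - 8 - 2*q = -4 - 2*q)
(-89*w)*O(11) = (-89*(-22))*(-4 - 2*11) = 1958*(-4 - 22) = 1958*(-26) = -50908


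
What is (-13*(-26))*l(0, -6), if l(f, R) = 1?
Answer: 338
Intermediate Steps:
(-13*(-26))*l(0, -6) = -13*(-26)*1 = 338*1 = 338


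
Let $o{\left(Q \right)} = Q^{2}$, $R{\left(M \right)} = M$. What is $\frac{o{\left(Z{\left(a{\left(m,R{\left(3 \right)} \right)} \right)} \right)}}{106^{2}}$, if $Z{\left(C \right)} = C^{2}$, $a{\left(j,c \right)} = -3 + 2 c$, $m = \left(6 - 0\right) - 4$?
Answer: $\frac{81}{11236} \approx 0.007209$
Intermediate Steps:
$m = 2$ ($m = \left(6 + 0\right) - 4 = 6 - 4 = 2$)
$\frac{o{\left(Z{\left(a{\left(m,R{\left(3 \right)} \right)} \right)} \right)}}{106^{2}} = \frac{\left(\left(-3 + 2 \cdot 3\right)^{2}\right)^{2}}{106^{2}} = \frac{\left(\left(-3 + 6\right)^{2}\right)^{2}}{11236} = \left(3^{2}\right)^{2} \cdot \frac{1}{11236} = 9^{2} \cdot \frac{1}{11236} = 81 \cdot \frac{1}{11236} = \frac{81}{11236}$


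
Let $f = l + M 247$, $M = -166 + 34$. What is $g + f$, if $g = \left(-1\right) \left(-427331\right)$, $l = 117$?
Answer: $394844$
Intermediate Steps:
$M = -132$
$g = 427331$
$f = -32487$ ($f = 117 - 32604 = -32487$)
$g + f = 427331 - 32487 = 394844$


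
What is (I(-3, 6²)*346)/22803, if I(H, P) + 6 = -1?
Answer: -2422/22803 ≈ -0.10621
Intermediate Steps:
I(H, P) = -7 (I(H, P) = -6 - 1 = -7)
(I(-3, 6²)*346)/22803 = -7*346/22803 = -2422*1/22803 = -2422/22803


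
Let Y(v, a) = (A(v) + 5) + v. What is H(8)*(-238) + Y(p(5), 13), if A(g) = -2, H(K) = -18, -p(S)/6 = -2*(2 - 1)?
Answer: 4299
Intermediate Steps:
p(S) = 12 (p(S) = -(-12)*(2 - 1) = -(-12) = -6*(-2) = 12)
Y(v, a) = 3 + v (Y(v, a) = (-2 + 5) + v = 3 + v)
H(8)*(-238) + Y(p(5), 13) = -18*(-238) + (3 + 12) = 4284 + 15 = 4299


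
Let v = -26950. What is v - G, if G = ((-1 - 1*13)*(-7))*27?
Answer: -29596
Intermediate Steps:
G = 2646 (G = ((-1 - 13)*(-7))*27 = -14*(-7)*27 = 98*27 = 2646)
v - G = -26950 - 1*2646 = -26950 - 2646 = -29596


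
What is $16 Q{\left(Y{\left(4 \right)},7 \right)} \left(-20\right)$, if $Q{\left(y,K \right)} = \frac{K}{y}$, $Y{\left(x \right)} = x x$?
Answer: $-140$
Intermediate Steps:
$Y{\left(x \right)} = x^{2}$
$16 Q{\left(Y{\left(4 \right)},7 \right)} \left(-20\right) = 16 \frac{7}{4^{2}} \left(-20\right) = 16 \cdot \frac{7}{16} \left(-20\right) = 7 \left(-20\right) = -140$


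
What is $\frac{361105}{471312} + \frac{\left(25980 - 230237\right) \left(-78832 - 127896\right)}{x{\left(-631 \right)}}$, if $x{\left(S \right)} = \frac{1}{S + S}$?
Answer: $- \frac{25115631611571934319}{471312} \approx -5.3289 \cdot 10^{13}$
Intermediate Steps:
$x{\left(S \right)} = \frac{1}{2 S}$
$\frac{361105}{471312} + \frac{\left(25980 - 230237\right) \left(-78832 - 127896\right)}{x{\left(-631 \right)}} = \frac{361105}{471312} + \frac{\left(25980 - 230237\right) \left(-78832 - 127896\right)}{\frac{1}{2} \frac{1}{-631}} = 361105 \cdot \frac{1}{471312} + \frac{\left(-204257\right) \left(-206728\right)}{\frac{1}{2} \left(- \frac{1}{631}\right)} = \frac{361105}{471312} + \frac{42225641096}{- \frac{1}{1262}} = \frac{361105}{471312} + 42225641096 \left(-1262\right) = \frac{361105}{471312} - 53288759063152 = - \frac{25115631611571934319}{471312}$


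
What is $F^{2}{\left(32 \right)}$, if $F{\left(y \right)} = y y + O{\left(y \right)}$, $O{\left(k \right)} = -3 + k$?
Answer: $1108809$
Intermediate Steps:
$F{\left(y \right)} = -3 + y + y^{2}$ ($F{\left(y \right)} = y y + \left(-3 + y\right) = y^{2} + \left(-3 + y\right) = -3 + y + y^{2}$)
$F^{2}{\left(32 \right)} = \left(-3 + 32 + 32^{2}\right)^{2} = \left(-3 + 32 + 1024\right)^{2} = 1053^{2} = 1108809$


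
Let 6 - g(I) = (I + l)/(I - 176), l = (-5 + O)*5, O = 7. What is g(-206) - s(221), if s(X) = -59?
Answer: 12317/191 ≈ 64.487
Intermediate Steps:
l = 10 (l = (-5 + 7)*5 = 2*5 = 10)
g(I) = 6 - (10 + I)/(-176 + I) (g(I) = 6 - (I + 10)/(I - 176) = 6 - (10 + I)/(-176 + I))
g(-206) - s(221) = (-1066 + 5*(-206))/(-176 - 206) - 1*(-59) = (-1066 - 1030)/(-382) + 59 = -1/382*(-2096) + 59 = 1048/191 + 59 = 12317/191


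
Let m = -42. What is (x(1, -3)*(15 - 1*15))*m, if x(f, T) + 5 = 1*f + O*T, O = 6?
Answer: 0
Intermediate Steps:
x(f, T) = -5 + f + 6*T (x(f, T) = -5 + (1*f + 6*T) = -5 + (f + 6*T) = -5 + f + 6*T)
(x(1, -3)*(15 - 1*15))*m = ((-5 + 1 + 6*(-3))*(15 - 1*15))*(-42) = ((-5 + 1 - 18)*(15 - 15))*(-42) = -22*0*(-42) = 0*(-42) = 0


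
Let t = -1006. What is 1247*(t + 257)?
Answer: -934003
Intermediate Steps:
1247*(t + 257) = 1247*(-1006 + 257) = 1247*(-749) = -934003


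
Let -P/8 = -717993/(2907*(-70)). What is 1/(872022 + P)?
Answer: 11305/9857889602 ≈ 1.1468e-6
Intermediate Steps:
P = -319108/11305 (P = -(-5743944)/(2907*(-70)) = -(-5743944)/(-203490) = -(-5743944)*(-1)/203490 = -8*79777/22610 = -319108/11305 ≈ -28.227)
1/(872022 + P) = 1/(872022 - 319108/11305) = 1/(9857889602/11305) = 11305/9857889602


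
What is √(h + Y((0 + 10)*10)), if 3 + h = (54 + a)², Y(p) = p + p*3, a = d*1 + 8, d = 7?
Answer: √5158 ≈ 71.819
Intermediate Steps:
a = 15 (a = 7*1 + 8 = 7 + 8 = 15)
Y(p) = 4*p (Y(p) = p + 3*p = 4*p)
h = 4758 (h = -3 + (54 + 15)² = -3 + 69² = -3 + 4761 = 4758)
√(h + Y((0 + 10)*10)) = √(4758 + 4*((0 + 10)*10)) = √(4758 + 4*(10*10)) = √(4758 + 4*100) = √(4758 + 400) = √5158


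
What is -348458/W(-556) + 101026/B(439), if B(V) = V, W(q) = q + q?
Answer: 132656987/244084 ≈ 543.49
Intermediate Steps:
W(q) = 2*q
-348458/W(-556) + 101026/B(439) = -348458/(2*(-556)) + 101026/439 = -348458/(-1112) + 101026*(1/439) = -348458*(-1/1112) + 101026/439 = 174229/556 + 101026/439 = 132656987/244084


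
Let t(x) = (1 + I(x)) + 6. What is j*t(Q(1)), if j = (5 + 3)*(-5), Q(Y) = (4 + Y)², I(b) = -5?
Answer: -80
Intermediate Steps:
t(x) = 2 (t(x) = (1 - 5) + 6 = -4 + 6 = 2)
j = -40 (j = 8*(-5) = -40)
j*t(Q(1)) = -40*2 = -80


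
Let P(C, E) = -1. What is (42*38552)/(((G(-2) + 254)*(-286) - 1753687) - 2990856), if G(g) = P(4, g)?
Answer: -1619184/4816901 ≈ -0.33615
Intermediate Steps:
G(g) = -1
(42*38552)/(((G(-2) + 254)*(-286) - 1753687) - 2990856) = (42*38552)/(((-1 + 254)*(-286) - 1753687) - 2990856) = 1619184/((253*(-286) - 1753687) - 2990856) = 1619184/((-72358 - 1753687) - 2990856) = 1619184/(-1826045 - 2990856) = 1619184/(-4816901) = 1619184*(-1/4816901) = -1619184/4816901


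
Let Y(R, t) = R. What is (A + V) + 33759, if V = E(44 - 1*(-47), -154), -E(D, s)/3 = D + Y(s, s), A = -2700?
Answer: 31248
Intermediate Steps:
E(D, s) = -3*D - 3*s (E(D, s) = -3*(D + s) = -3*D - 3*s)
V = 189 (V = -3*(44 - 1*(-47)) - 3*(-154) = -3*(44 + 47) + 462 = -3*91 + 462 = -273 + 462 = 189)
(A + V) + 33759 = (-2700 + 189) + 33759 = -2511 + 33759 = 31248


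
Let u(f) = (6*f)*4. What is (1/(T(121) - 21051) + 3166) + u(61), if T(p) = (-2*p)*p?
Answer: 233041789/50333 ≈ 4630.0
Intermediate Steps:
T(p) = -2*p²
u(f) = 24*f
(1/(T(121) - 21051) + 3166) + u(61) = (1/(-2*121² - 21051) + 3166) + 24*61 = (1/(-2*14641 - 21051) + 3166) + 1464 = (1/(-29282 - 21051) + 3166) + 1464 = (1/(-50333) + 3166) + 1464 = (-1/50333 + 3166) + 1464 = 159354277/50333 + 1464 = 233041789/50333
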